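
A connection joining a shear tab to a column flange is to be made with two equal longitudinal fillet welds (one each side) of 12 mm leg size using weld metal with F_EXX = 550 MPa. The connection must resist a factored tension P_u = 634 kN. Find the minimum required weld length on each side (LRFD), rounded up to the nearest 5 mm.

Throat t_e = 0.707 × 12 = 8.484 mm.
φr_n = 0.75 × 0.6 × 550 × 8.484 × 10⁻³ = 2.1 kN/mm.
L_req = P_u / φr_n = 634 / 2.1 = 301.9 mm total.
Per side: 301.9 / 2 = 151 mm.
Round up → use L = 155 mm on each side.

L = 155 mm on each side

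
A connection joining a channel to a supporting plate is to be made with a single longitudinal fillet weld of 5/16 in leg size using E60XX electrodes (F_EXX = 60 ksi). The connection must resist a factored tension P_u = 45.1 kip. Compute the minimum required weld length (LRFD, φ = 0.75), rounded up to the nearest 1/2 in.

L = 8 in

Throat t_e = 0.707 × 0.3125 = 0.2209 in.
φr_n = 0.75 × 0.6 × 60 × 0.2209 = 5.965 kip/in.
L_req = P_u / φr_n = 45.1 / 5.965 = 7.56 in total.
Round up → use L = 8 in.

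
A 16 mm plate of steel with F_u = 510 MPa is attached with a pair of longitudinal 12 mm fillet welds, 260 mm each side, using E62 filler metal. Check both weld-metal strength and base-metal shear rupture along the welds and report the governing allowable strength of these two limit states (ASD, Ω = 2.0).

R_n/Ω ≈ 821 kN (weld metal governs)

E62XX → F_EXX = 620 MPa.
t_e = 0.707 × 12 = 8.484 mm; L = 520 mm.
Weld metal: R_n/Ω = (1/2.0) × 0.6 × 620 × 8.484 × 520 × 10⁻³ = 820.6 kN.
Base metal (shear rupture): R_n/Ω = (1/2.0) × 0.6 × 510 × 16 × 520 × 10⁻³ = 1273 kN.
Governing: weld metal.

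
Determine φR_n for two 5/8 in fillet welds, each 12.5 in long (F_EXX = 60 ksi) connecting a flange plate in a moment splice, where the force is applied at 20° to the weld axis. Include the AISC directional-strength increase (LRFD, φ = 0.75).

t_e = 0.707 × 0.625 = 0.4419 in; A_we = 0.4419 × 25 = 11.05 in².
Directional factor: 1.0 + 0.5 sin^1.5(20°) = 1.1.
F_nw = 0.6 × 60 × 1.1 = 39.6 ksi.
φR_n = 0.75 × 39.6 × 11.05 = 328.1 kip.

φR_n ≈ 328 kip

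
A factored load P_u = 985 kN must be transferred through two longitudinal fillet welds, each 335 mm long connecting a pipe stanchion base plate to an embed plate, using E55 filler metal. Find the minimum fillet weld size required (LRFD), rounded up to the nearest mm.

w = 9 mm

E55XX → F_EXX = 550 MPa.
Total weld length L = 670 mm.
Required throat t_e = P_u / (φ × 0.6 F_EXX × L) = 985 / (0.75 × 0.6 × 550 × 670 × 10⁻³) = 5.94 mm.
Required leg w = t_e / 0.707 = 8.402 mm → use 9 mm.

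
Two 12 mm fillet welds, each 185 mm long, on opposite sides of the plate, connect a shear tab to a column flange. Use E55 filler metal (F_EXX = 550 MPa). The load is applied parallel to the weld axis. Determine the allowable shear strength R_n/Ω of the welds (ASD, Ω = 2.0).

Effective throat t_e = 0.707 × 12 = 8.484 mm.
Total length L = 370 mm; A_we = 8.484 × 370 = 3139 mm².
F_nw = 0.6 F_EXX = 0.6 × 550 = 330 MPa.
R_n = 330 × 3139 × 10⁻³ = 1036 kN; R_n/Ω = 1036/2.0 = 517.9 kN.

R_n/Ω ≈ 518 kN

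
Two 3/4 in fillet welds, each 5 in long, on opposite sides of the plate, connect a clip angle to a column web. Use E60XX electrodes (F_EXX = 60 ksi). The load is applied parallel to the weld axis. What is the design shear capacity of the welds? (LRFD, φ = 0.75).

φR_n ≈ 143 kip

Effective throat t_e = 0.707 × 0.75 = 0.5302 in.
Total length L = 10 in; A_we = 0.5302 × 10 = 5.303 in².
F_nw = 0.6 F_EXX = 0.6 × 60 = 36 ksi.
φR_n = 0.75 × 36 × 5.303 = 143.2 kip.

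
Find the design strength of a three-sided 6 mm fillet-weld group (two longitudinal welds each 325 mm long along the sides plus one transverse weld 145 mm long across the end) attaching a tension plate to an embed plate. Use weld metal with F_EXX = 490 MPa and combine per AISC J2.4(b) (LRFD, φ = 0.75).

t_e = 0.707 × 6 = 4.242 mm.
R_nwl = 0.6 × 490 × 4.242 × 650 × 10⁻³ = 810.6 kN (longitudinal, 2 welds).
R_nwt = 0.6 × 490 × 4.242 × 145 × 10⁻³ = 180.8 kN (transverse, base value).
(i) R_nwl + R_nwt = 991.5 kN; (ii) 0.85 R_nwl + 1.5 R_nwt = 960.3 kN.
R_n = max = 991.5 kN [governs: (i)]; φR_n = 743.6 kN.

φR_n ≈ 744 kN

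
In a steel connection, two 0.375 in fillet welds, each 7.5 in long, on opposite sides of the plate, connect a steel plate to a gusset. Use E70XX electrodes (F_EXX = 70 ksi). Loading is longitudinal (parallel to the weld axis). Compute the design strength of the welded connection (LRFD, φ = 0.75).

Effective throat t_e = 0.707 × 0.375 = 0.2651 in.
Total length L = 15 in; A_we = 0.2651 × 15 = 3.977 in².
F_nw = 0.6 F_EXX = 0.6 × 70 = 42 ksi.
φR_n = 0.75 × 42 × 3.977 = 125.3 kips.

φR_n ≈ 125 kips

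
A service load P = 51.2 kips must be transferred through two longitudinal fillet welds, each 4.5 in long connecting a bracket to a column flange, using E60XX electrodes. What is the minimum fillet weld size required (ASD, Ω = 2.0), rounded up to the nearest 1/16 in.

w = 1/2 in

E60XX → F_EXX = 60 ksi.
Total weld length L = 9 in.
Required throat t_e = P × Ω / (0.6 F_EXX × L) = 51.2 × 2.0 / (0.6 × 60 × 9) = 0.316 in.
Required leg w = t_e / 0.707 = 0.447 in → use 1/2 in.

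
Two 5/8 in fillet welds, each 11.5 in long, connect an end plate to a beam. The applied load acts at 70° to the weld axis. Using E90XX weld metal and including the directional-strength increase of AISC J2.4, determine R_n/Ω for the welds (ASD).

E90XX → F_EXX = 90 ksi.
t_e = 0.707 × 0.625 = 0.4419 in; A_we = 0.4419 × 23 = 10.16 in².
Directional factor: 1.0 + 0.5 sin^1.5(70°) = 1.455.
F_nw = 0.6 × 90 × 1.455 = 78.59 ksi.
R_n/Ω = (78.59 × 10.16) / 2.0 = 399.4 kips.

R_n/Ω ≈ 399 kips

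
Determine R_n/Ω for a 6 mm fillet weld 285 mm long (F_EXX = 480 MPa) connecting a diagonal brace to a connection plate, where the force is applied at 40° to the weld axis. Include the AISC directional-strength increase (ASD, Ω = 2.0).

t_e = 0.707 × 6 = 4.242 mm; A_we = 4.242 × 285 = 1209 mm².
Directional factor: 1.0 + 0.5 sin^1.5(40°) = 1.258.
F_nw = 0.6 × 480 × 1.258 = 362.2 MPa.
R_n/Ω = (362.2 × 1209) / 2.0 × 10⁻³ = 219 kN.

R_n/Ω ≈ 219 kN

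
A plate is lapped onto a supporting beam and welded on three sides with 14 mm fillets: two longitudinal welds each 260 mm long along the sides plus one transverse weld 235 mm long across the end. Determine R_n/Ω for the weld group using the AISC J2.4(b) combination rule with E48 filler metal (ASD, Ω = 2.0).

E48XX → F_EXX = 480 MPa.
t_e = 0.707 × 14 = 9.898 mm.
R_nwl = 0.6 × 480 × 9.898 × 520 × 10⁻³ = 1482 kN (longitudinal, 2 welds).
R_nwt = 0.6 × 480 × 9.898 × 235 × 10⁻³ = 669.9 kN (transverse, base value).
(i) R_nwl + R_nwt = 2152 kN; (ii) 0.85 R_nwl + 1.5 R_nwt = 2265 kN.
R_n = max = 2265 kN [governs: (ii)]; R_n/Ω = 1132 kN.

R_n/Ω ≈ 1130 kN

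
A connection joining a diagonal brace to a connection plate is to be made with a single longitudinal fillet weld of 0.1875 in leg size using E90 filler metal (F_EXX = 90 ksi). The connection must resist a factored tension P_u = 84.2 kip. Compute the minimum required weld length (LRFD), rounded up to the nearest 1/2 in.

L = 16 in

Throat t_e = 0.707 × 0.1875 = 0.1326 in.
φr_n = 0.75 × 0.6 × 90 × 0.1326 = 5.369 kip/in.
L_req = P_u / φr_n = 84.2 / 5.369 = 15.68 in total.
Round up → use L = 16 in.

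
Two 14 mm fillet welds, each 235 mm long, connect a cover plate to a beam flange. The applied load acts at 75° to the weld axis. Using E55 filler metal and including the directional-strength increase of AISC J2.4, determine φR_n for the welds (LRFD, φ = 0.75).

φR_n ≈ 1700 kN

E55XX → F_EXX = 550 MPa.
t_e = 0.707 × 14 = 9.898 mm; A_we = 9.898 × 470 = 4652 mm².
Directional factor: 1.0 + 0.5 sin^1.5(75°) = 1.475.
F_nw = 0.6 × 550 × 1.475 = 486.6 MPa.
φR_n = 0.75 × 486.6 × 4652 × 10⁻³ = 1698 kN.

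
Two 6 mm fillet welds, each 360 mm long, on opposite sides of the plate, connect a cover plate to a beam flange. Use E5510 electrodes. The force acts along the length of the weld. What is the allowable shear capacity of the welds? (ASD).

R_n/Ω ≈ 504 kN

E55XX → F_EXX = 550 MPa.
Effective throat t_e = 0.707 × 6 = 4.242 mm.
Total length L = 720 mm; A_we = 4.242 × 720 = 3054 mm².
F_nw = 0.6 F_EXX = 0.6 × 550 = 330 MPa.
R_n = 330 × 3054 × 10⁻³ = 1008 kN; R_n/Ω = 1008/2.0 = 503.9 kN.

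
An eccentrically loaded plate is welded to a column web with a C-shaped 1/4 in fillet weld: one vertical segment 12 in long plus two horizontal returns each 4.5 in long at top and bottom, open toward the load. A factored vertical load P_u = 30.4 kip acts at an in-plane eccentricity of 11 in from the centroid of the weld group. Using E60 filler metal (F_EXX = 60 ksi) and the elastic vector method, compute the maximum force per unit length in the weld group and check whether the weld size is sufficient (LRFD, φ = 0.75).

Total weld length L_w = 21 in. Treat welds as unit-width lines.
Centroid: x̄ = 2×4.5×2.25 / 21 = 0.9643 in from the vertical weld.
Polar moment about centroid: J = I_x + I_y = [12³/12 + 2×4.5×6²] + [12×0.9643² + 2(4.5³/12 + 4.5×1.286²)] = 509.2 in³.
Direct shear f_v = P/L_w = 30.4 / 21 = 1.448 kip/in (vertical).
Torsion M = P·e = 30.4 × 11 = 334.4 kip·in.
Critical point at (x, y) = (3.536, 6) from centroid. f_tx = M·y/J = 3.94 kip/in; f_ty = M·x/J = 2.322 kip/in.
Resultant f_max = √[f_tx² + (f_v + f_ty)²] = √[3.94² + (1.448 + 2.322)²] = 5.453 kip/in.
Capacity per unit length: φr_n = 0.75 × 0.6 × 60 × (0.707 × 0.25) = 4.772 kip/in.
5.453 > 4.772 → NOT adequate.

f_max ≈ 5.45 kip/in; NOT adequate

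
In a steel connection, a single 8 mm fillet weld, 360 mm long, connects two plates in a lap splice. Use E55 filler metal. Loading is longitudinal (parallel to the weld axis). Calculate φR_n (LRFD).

E55XX → F_EXX = 550 MPa.
Effective throat t_e = 0.707 × 8 = 5.656 mm.
Total length L = 360 mm; A_we = 5.656 × 360 = 2036 mm².
F_nw = 0.6 F_EXX = 0.6 × 550 = 330 MPa.
φR_n = 0.75 × 330 × 2036 × 10⁻³ = 503.9 kN.

φR_n ≈ 504 kN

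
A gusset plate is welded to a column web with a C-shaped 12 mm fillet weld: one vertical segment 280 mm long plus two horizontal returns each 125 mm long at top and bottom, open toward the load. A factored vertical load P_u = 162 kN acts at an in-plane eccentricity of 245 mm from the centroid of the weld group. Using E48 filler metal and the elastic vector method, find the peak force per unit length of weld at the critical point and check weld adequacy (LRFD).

E48XX → F_EXX = 480 MPa.
Total weld length L_w = 530 mm. Treat welds as unit-width lines.
Centroid: x̄ = 2×125×62.5 / 530 = 29.48 mm from the vertical weld.
Polar moment about centroid: J = I_x + I_y = [280³/12 + 2×125×140²] + [280×29.48² + 2(125³/12 + 125×33.02²)] = 7571000 mm³.
Direct shear f_v = P/L_w = 162×10³ / 530 = 305.7 N/mm (vertical).
Torsion M = P·e = 162×10³ × 245 = 39690000 N·mm.
Critical point at (x, y) = (95.52, 140) from centroid. f_tx = M·y/J = 734 N/mm; f_ty = M·x/J = 500.8 N/mm.
Resultant f_max = √[f_tx² + (f_v + f_ty)²] = √[734² + (305.7 + 500.8)²] = 1090 N/mm.
Capacity per unit length: φr_n = 0.75 × 0.6 × 480 × (0.707 × 12) = 1833 N/mm.
1090 ≤ 1833 → adequate.

f_max ≈ 1090 N/mm; adequate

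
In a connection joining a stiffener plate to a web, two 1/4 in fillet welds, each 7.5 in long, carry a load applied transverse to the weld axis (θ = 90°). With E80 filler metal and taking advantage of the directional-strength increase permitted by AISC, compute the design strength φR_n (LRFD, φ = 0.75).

E80XX → F_EXX = 80 ksi.
t_e = 0.707 × 0.25 = 0.1767 in; A_we = 0.1767 × 15 = 2.651 in².
Directional factor: 1.0 + 0.5 sin^1.5(90°) = 1.5.
F_nw = 0.6 × 80 × 1.5 = 72 ksi.
φR_n = 0.75 × 72 × 2.651 = 143.2 kips.

φR_n ≈ 143 kips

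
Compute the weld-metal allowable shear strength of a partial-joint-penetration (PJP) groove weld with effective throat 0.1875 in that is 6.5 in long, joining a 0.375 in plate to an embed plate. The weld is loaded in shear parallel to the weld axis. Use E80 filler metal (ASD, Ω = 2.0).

E80XX → F_EXX = 80 ksi.
Effective throat (given) t_e = 0.1875 in.
A_we = 0.1875 × 6.5 = 1.219 in².
F_nw = 0.6 F_EXX = 48 ksi.
R_n/Ω = (48 × 1.219) / 2.0 = 29.25 kip.

R_n/Ω ≈ 29.2 kip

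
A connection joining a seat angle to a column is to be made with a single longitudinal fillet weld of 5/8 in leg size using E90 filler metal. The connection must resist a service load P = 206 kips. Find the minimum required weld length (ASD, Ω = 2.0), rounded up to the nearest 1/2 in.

E90XX → F_EXX = 90 ksi.
Throat t_e = 0.707 × 0.625 = 0.4419 in.
r_n/Ω = (0.6 × 90 × 0.4419) / 2.0 = 11.93 kip/in.
L_req = P / (r_n/Ω) = 206 / 11.93 = 17.27 in total.
Round up → use L = 17.5 in.

L = 17.5 in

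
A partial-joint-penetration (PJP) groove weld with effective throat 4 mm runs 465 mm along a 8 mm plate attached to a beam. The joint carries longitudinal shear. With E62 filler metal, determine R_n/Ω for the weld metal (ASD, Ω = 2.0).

E62XX → F_EXX = 620 MPa.
Effective throat (given) t_e = 4 mm.
A_we = 4 × 465 = 1860 mm².
F_nw = 0.6 F_EXX = 372 MPa.
R_n/Ω = (372 × 1860) / 2.0 × 10⁻³ = 346 kN.

R_n/Ω ≈ 346 kN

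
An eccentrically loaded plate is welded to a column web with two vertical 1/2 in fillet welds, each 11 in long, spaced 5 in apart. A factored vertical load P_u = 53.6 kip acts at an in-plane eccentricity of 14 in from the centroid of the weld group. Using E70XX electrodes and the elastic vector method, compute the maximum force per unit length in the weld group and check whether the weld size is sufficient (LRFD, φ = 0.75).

E70XX → F_EXX = 70 ksi.
Total weld length L_w = 22 in. Treat welds as unit-width lines.
Polar moment about centroid: J = 2[d³/12 + d(b/2)²] = 2[11³/12 + 11×2.5²] = 359.3 in³.
Direct shear f_v = P/L_w = 53.6 / 22 = 2.436 kip/in (vertical).
Torsion M = P·e = 53.6 × 14 = 750.4 kip·in.
Critical point at (x, y) = (2.5, 5.5) from centroid. f_tx = M·y/J = 11.49 kip/in; f_ty = M·x/J = 5.221 kip/in.
Resultant f_max = √[f_tx² + (f_v + f_ty)²] = √[11.49² + (2.436 + 5.221)²] = 13.8 kip/in.
Capacity per unit length: φr_n = 0.75 × 0.6 × 70 × (0.707 × 0.5) = 11.14 kip/in.
13.8 > 11.14 → NOT adequate.

f_max ≈ 13.8 kip/in; NOT adequate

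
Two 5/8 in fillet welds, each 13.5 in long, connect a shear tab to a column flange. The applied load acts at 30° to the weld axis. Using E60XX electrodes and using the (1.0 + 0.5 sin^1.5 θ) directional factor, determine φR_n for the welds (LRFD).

E60XX → F_EXX = 60 ksi.
t_e = 0.707 × 0.625 = 0.4419 in; A_we = 0.4419 × 27 = 11.93 in².
Directional factor: 1.0 + 0.5 sin^1.5(30°) = 1.177.
F_nw = 0.6 × 60 × 1.177 = 42.36 ksi.
φR_n = 0.75 × 42.36 × 11.93 = 379.1 kip.

φR_n ≈ 379 kip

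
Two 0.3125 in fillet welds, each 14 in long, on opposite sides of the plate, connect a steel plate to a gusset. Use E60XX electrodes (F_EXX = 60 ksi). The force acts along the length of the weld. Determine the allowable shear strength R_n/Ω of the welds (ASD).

Effective throat t_e = 0.707 × 0.3125 = 0.2209 in.
Total length L = 28 in; A_we = 0.2209 × 28 = 6.186 in².
F_nw = 0.6 F_EXX = 0.6 × 60 = 36 ksi.
R_n = 36 × 6.186 = 222.7 kips; R_n/Ω = 222.7/2.0 = 111.4 kips.

R_n/Ω ≈ 111 kips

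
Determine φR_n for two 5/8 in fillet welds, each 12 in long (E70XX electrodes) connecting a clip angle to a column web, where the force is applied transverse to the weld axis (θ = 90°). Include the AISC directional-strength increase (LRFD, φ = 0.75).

E70XX → F_EXX = 70 ksi.
t_e = 0.707 × 0.625 = 0.4419 in; A_we = 0.4419 × 24 = 10.6 in².
Directional factor: 1.0 + 0.5 sin^1.5(90°) = 1.5.
F_nw = 0.6 × 70 × 1.5 = 63 ksi.
φR_n = 0.75 × 63 × 10.6 = 501.1 kips.

φR_n ≈ 501 kips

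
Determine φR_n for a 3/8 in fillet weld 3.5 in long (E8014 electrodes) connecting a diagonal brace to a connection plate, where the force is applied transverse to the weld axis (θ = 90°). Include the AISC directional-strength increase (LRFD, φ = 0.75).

E80XX → F_EXX = 80 ksi.
t_e = 0.707 × 0.375 = 0.2651 in; A_we = 0.2651 × 3.5 = 0.9279 in².
Directional factor: 1.0 + 0.5 sin^1.5(90°) = 1.5.
F_nw = 0.6 × 80 × 1.5 = 72 ksi.
φR_n = 0.75 × 72 × 0.9279 = 50.11 kip.

φR_n ≈ 50.1 kip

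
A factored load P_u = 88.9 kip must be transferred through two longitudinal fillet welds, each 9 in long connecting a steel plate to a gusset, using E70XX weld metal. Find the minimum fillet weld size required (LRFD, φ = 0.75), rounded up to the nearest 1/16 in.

E70XX → F_EXX = 70 ksi.
Total weld length L = 18 in.
Required throat t_e = P_u / (φ × 0.6 F_EXX × L) = 88.9 / (0.75 × 0.6 × 70 × 18) = 0.1568 in.
Required leg w = t_e / 0.707 = 0.2218 in → use 1/4 in.

w = 1/4 in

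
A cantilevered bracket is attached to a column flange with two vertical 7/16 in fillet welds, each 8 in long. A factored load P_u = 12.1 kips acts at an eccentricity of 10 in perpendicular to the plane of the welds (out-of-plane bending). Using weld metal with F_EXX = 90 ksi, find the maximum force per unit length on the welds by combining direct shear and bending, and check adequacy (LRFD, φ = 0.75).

f_max ≈ 5.72 kip/in; adequate

L_w = 2 × 8 = 16 in; section modulus (unit throat) S = 2 × L²/6 = 21.33 in².
Direct shear f_v = P/L_w = 12.1/16 = 0.7562 kip/in.
Moment M = P × e = 12.1 × 10 = 121 kip·in; bending f_b = M/S = 5.672 kip/in.
f_max = √(f_v² + f_b²) = √(0.7562² + 5.672²) = 5.722 kip/in.
φr_n = 0.75 × 0.6 × 90 × (0.707 × 0.4375) = 12.53 kip/in → adequate.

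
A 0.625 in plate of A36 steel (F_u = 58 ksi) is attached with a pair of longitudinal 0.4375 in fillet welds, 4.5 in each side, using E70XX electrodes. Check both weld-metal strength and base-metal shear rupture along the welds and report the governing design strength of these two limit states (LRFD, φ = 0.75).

φR_n ≈ 87.7 kip (weld metal governs)

E70XX → F_EXX = 70 ksi.
t_e = 0.707 × 0.4375 = 0.3093 in; L = 9 in.
Weld metal: φR_n = 0.75 × 0.6 × 70 × 0.3093 × 9 = 87.69 kip.
Base metal (shear rupture): φR_n = 0.75 × 0.6 × 58 × 0.625 × 9 = 146.8 kip.
Governing: weld metal.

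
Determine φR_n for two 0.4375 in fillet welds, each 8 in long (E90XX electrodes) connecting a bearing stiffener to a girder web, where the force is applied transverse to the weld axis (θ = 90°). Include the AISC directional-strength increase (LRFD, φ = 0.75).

φR_n ≈ 301 kip

E90XX → F_EXX = 90 ksi.
t_e = 0.707 × 0.4375 = 0.3093 in; A_we = 0.3093 × 16 = 4.949 in².
Directional factor: 1.0 + 0.5 sin^1.5(90°) = 1.5.
F_nw = 0.6 × 90 × 1.5 = 81 ksi.
φR_n = 0.75 × 81 × 4.949 = 300.7 kip.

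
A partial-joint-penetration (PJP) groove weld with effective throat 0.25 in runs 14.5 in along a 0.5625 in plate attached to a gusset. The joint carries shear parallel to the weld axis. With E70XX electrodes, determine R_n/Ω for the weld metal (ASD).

R_n/Ω ≈ 76.1 kips

E70XX → F_EXX = 70 ksi.
Effective throat (given) t_e = 0.25 in.
A_we = 0.25 × 14.5 = 3.625 in².
F_nw = 0.6 F_EXX = 42 ksi.
R_n/Ω = (42 × 3.625) / 2.0 = 76.12 kips.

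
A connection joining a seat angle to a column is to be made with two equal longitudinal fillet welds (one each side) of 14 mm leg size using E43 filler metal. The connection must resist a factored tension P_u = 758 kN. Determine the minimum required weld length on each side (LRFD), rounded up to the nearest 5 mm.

L = 200 mm on each side

E43XX → F_EXX = 430 MPa.
Throat t_e = 0.707 × 14 = 9.898 mm.
φr_n = 0.75 × 0.6 × 430 × 9.898 × 10⁻³ = 1.915 kN/mm.
L_req = P_u / φr_n = 758 / 1.915 = 395.8 mm total.
Per side: 395.8 / 2 = 197.9 mm.
Round up → use L = 200 mm on each side.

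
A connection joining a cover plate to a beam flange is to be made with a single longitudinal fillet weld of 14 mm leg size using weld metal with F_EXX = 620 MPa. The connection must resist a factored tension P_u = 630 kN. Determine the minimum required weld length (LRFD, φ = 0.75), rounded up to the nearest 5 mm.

Throat t_e = 0.707 × 14 = 9.898 mm.
φr_n = 0.75 × 0.6 × 620 × 9.898 × 10⁻³ = 2.762 kN/mm.
L_req = P_u / φr_n = 630 / 2.762 = 228.1 mm total.
Round up → use L = 230 mm.

L = 230 mm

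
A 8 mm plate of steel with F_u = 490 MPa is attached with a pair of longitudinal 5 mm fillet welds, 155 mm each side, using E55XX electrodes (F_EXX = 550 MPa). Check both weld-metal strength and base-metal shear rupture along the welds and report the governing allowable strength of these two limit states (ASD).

R_n/Ω ≈ 181 kN (weld metal governs)

t_e = 0.707 × 5 = 3.535 mm; L = 310 mm.
Weld metal: R_n/Ω = (1/2.0) × 0.6 × 550 × 3.535 × 310 × 10⁻³ = 180.8 kN.
Base metal (shear rupture): R_n/Ω = (1/2.0) × 0.6 × 490 × 8 × 310 × 10⁻³ = 364.6 kN.
Governing: weld metal.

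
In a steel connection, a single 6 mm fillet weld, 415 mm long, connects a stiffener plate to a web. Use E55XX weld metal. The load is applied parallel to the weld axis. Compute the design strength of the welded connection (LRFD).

φR_n ≈ 436 kN

E55XX → F_EXX = 550 MPa.
Effective throat t_e = 0.707 × 6 = 4.242 mm.
Total length L = 415 mm; A_we = 4.242 × 415 = 1760 mm².
F_nw = 0.6 F_EXX = 0.6 × 550 = 330 MPa.
φR_n = 0.75 × 330 × 1760 × 10⁻³ = 435.7 kN.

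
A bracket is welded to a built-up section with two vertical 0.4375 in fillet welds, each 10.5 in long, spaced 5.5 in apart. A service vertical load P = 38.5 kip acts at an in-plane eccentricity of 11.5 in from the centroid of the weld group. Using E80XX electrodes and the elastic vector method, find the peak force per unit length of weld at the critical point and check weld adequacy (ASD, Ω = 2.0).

f_max ≈ 8.47 kip/in; NOT adequate

E80XX → F_EXX = 80 ksi.
Total weld length L_w = 21 in. Treat welds as unit-width lines.
Polar moment about centroid: J = 2[d³/12 + d(b/2)²] = 2[10.5³/12 + 10.5×2.75²] = 351.8 in³.
Direct shear f_v = P/L_w = 38.5 / 21 = 1.833 kip/in (vertical).
Torsion M = P·e = 38.5 × 11.5 = 442.75 kip·in.
Critical point at (x, y) = (2.75, 5.25) from centroid. f_tx = M·y/J = 6.608 kip/in; f_ty = M·x/J = 3.461 kip/in.
Resultant f_max = √[f_tx² + (f_v + f_ty)²] = √[6.608² + (1.833 + 3.461)²] = 8.468 kip/in.
Capacity per unit length: r_n/Ω = (1/2.0) × 0.6 × 80 × (0.707 × 0.4375) = 7.423 kip/in.
8.468 > 7.423 → NOT adequate.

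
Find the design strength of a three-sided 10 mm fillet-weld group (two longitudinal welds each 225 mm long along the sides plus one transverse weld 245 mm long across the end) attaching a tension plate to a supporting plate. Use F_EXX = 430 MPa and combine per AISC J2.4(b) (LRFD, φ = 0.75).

φR_n ≈ 1030 kN

t_e = 0.707 × 10 = 7.07 mm.
R_nwl = 0.6 × 430 × 7.07 × 450 × 10⁻³ = 820.8 kN (longitudinal, 2 welds).
R_nwt = 0.6 × 430 × 7.07 × 245 × 10⁻³ = 446.9 kN (transverse, base value).
(i) R_nwl + R_nwt = 1268 kN; (ii) 0.85 R_nwl + 1.5 R_nwt = 1368 kN.
R_n = max = 1368 kN [governs: (ii)]; φR_n = 1026 kN.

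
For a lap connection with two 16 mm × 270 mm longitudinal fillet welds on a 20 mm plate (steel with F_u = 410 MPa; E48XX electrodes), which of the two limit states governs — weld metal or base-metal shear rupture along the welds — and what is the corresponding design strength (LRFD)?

φR_n ≈ 1320 kN (weld metal governs)

E48XX → F_EXX = 480 MPa.
t_e = 0.707 × 16 = 11.31 mm; L = 540 mm.
Weld metal: φR_n = 0.75 × 0.6 × 480 × 11.31 × 540 × 10⁻³ = 1319 kN.
Base metal (shear rupture): φR_n = 0.75 × 0.6 × 410 × 20 × 540 × 10⁻³ = 1993 kN.
Governing: weld metal.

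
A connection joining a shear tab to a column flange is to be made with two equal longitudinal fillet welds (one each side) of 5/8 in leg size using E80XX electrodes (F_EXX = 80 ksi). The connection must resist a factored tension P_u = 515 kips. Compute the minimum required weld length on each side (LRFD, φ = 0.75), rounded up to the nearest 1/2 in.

L = 16.5 in on each side

Throat t_e = 0.707 × 0.625 = 0.4419 in.
φr_n = 0.75 × 0.6 × 80 × 0.4419 = 15.91 kips/in.
L_req = P_u / φr_n = 515 / 15.91 = 32.37 in total.
Per side: 32.37 / 2 = 16.19 in.
Round up → use L = 16.5 in on each side.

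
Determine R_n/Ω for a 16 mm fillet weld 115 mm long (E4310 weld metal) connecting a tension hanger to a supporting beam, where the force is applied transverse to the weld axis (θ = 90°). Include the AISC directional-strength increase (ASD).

E43XX → F_EXX = 430 MPa.
t_e = 0.707 × 16 = 11.31 mm; A_we = 11.31 × 115 = 1301 mm².
Directional factor: 1.0 + 0.5 sin^1.5(90°) = 1.5.
F_nw = 0.6 × 430 × 1.5 = 387 MPa.
R_n/Ω = (387 × 1301) / 2.0 × 10⁻³ = 251.7 kN.

R_n/Ω ≈ 252 kN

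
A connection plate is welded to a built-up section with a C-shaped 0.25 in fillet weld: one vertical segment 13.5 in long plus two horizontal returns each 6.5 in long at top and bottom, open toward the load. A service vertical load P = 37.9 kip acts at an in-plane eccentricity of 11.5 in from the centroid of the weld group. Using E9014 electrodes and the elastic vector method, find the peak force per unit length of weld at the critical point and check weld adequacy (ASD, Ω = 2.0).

E90XX → F_EXX = 90 ksi.
Total weld length L_w = 26.5 in. Treat welds as unit-width lines.
Centroid: x̄ = 2×6.5×3.25 / 26.5 = 1.594 in from the vertical weld.
Polar moment about centroid: J = I_x + I_y = [13.5³/12 + 2×6.5×6.75²] + [13.5×1.594² + 2(6.5³/12 + 6.5×1.656²)] = 913.1 in³.
Direct shear f_v = P/L_w = 37.9 / 26.5 = 1.43 kip/in (vertical).
Torsion M = P·e = 37.9 × 11.5 = 435.85 kip·in.
Critical point at (x, y) = (4.906, 6.75) from centroid. f_tx = M·y/J = 3.222 kip/in; f_ty = M·x/J = 2.342 kip/in.
Resultant f_max = √[f_tx² + (f_v + f_ty)²] = √[3.222² + (1.43 + 2.342)²] = 4.961 kip/in.
Capacity per unit length: r_n/Ω = (1/2.0) × 0.6 × 90 × (0.707 × 0.25) = 4.772 kip/in.
4.961 > 4.772 → NOT adequate.

f_max ≈ 4.96 kip/in; NOT adequate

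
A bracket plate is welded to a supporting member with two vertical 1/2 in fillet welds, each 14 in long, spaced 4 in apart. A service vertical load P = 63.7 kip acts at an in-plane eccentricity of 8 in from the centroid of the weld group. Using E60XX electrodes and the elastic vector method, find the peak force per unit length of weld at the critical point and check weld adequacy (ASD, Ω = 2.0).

f_max ≈ 7.47 kip/in; NOT adequate

E60XX → F_EXX = 60 ksi.
Total weld length L_w = 28 in. Treat welds as unit-width lines.
Polar moment about centroid: J = 2[d³/12 + d(b/2)²] = 2[14³/12 + 14×2²] = 569.3 in³.
Direct shear f_v = P/L_w = 63.7 / 28 = 2.275 kip/in (vertical).
Torsion M = P·e = 63.7 × 8 = 509.6 kip·in.
Critical point at (x, y) = (2, 7) from centroid. f_tx = M·y/J = 6.266 kip/in; f_ty = M·x/J = 1.79 kip/in.
Resultant f_max = √[f_tx² + (f_v + f_ty)²] = √[6.266² + (2.275 + 1.79)²] = 7.469 kip/in.
Capacity per unit length: r_n/Ω = (1/2.0) × 0.6 × 60 × (0.707 × 0.5) = 6.363 kip/in.
7.469 > 6.363 → NOT adequate.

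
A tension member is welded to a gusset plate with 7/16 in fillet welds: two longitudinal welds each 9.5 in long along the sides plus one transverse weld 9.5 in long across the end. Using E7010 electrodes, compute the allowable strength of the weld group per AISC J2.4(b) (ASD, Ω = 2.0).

R_n/Ω ≈ 197 kips

E70XX → F_EXX = 70 ksi.
t_e = 0.707 × 0.4375 = 0.3093 in.
R_nwl = 0.6 × 70 × 0.3093 × 19 = 246.8 kips (longitudinal, 2 welds).
R_nwt = 0.6 × 70 × 0.3093 × 9.5 = 123.4 kips (transverse, base value).
(i) R_nwl + R_nwt = 370.2 kips; (ii) 0.85 R_nwl + 1.5 R_nwt = 394.9 kips.
R_n = max = 394.9 kips [governs: (ii)]; R_n/Ω = 197.5 kips.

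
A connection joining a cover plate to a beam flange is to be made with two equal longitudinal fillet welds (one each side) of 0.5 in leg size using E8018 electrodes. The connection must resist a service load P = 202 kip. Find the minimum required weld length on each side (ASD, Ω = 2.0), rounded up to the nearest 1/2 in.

E80XX → F_EXX = 80 ksi.
Throat t_e = 0.707 × 0.5 = 0.3535 in.
r_n/Ω = (0.6 × 80 × 0.3535) / 2.0 = 8.484 kip/in.
L_req = P / (r_n/Ω) = 202 / 8.484 = 23.81 in total.
Per side: 23.81 / 2 = 11.9 in.
Round up → use L = 12 in on each side.

L = 12 in on each side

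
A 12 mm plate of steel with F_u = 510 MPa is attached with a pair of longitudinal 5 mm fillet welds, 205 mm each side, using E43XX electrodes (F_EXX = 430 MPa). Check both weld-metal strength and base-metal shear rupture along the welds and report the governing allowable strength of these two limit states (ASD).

t_e = 0.707 × 5 = 3.535 mm; L = 410 mm.
Weld metal: R_n/Ω = (1/2.0) × 0.6 × 430 × 3.535 × 410 × 10⁻³ = 187 kN.
Base metal (shear rupture): R_n/Ω = (1/2.0) × 0.6 × 510 × 12 × 410 × 10⁻³ = 752.8 kN.
Governing: weld metal.

R_n/Ω ≈ 187 kN (weld metal governs)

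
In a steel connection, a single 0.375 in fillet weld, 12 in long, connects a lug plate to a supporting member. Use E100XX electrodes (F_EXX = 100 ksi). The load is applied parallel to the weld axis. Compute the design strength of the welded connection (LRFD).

φR_n ≈ 143 kip

Effective throat t_e = 0.707 × 0.375 = 0.2651 in.
Total length L = 12 in; A_we = 0.2651 × 12 = 3.181 in².
F_nw = 0.6 F_EXX = 0.6 × 100 = 60 ksi.
φR_n = 0.75 × 60 × 3.181 = 143.2 kip.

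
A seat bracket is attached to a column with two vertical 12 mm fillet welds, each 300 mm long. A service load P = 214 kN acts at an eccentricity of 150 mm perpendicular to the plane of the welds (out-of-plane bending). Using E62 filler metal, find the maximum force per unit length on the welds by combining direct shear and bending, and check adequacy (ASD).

E62XX → F_EXX = 620 MPa.
L_w = 2 × 300 = 600 mm; section modulus (unit throat) S = 2 × L²/6 = 30000 mm².
Direct shear f_v = P/L_w = 214×10³/600 = 356.7 N/mm.
Moment M = P × e = 214×10³ × 150 = 32100000 N·mm; bending f_b = M/S = 1070 N/mm.
f_max = √(f_v² + f_b²) = √(356.7² + 1070²) = 1128 N/mm.
r_n/Ω = (1/2.0) × 0.6 × 620 × (0.707 × 12) = 1578 N/mm → adequate.

f_max ≈ 1130 N/mm; adequate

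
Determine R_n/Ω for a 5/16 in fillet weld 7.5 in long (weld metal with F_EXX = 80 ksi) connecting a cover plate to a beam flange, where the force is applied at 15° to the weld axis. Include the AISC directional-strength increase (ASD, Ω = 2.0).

t_e = 0.707 × 0.3125 = 0.2209 in; A_we = 0.2209 × 7.5 = 1.657 in².
Directional factor: 1.0 + 0.5 sin^1.5(15°) = 1.066.
F_nw = 0.6 × 80 × 1.066 = 51.16 ksi.
R_n/Ω = (51.16 × 1.657) / 2.0 = 42.39 kip.

R_n/Ω ≈ 42.4 kip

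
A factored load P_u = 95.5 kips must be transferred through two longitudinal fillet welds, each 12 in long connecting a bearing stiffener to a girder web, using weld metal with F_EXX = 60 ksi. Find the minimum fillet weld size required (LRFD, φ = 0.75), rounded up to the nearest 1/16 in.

Total weld length L = 24 in.
Required throat t_e = P_u / (φ × 0.6 F_EXX × L) = 95.5 / (0.75 × 0.6 × 60 × 24) = 0.1474 in.
Required leg w = t_e / 0.707 = 0.2085 in → use 1/4 in.

w = 1/4 in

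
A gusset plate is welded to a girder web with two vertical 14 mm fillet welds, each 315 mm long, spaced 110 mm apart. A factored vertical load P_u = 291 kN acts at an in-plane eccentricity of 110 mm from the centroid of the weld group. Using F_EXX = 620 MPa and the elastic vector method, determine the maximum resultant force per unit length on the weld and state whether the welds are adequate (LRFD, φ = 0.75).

f_max ≈ 1000 N/mm; adequate

Total weld length L_w = 630 mm. Treat welds as unit-width lines.
Polar moment about centroid: J = 2[d³/12 + d(b/2)²] = 2[315³/12 + 315×55²] = 7115000 mm³.
Direct shear f_v = P/L_w = 291×10³ / 630 = 461.9 N/mm (vertical).
Torsion M = P·e = 291×10³ × 110 = 32010000 N·mm.
Critical point at (x, y) = (55, 157.5) from centroid. f_tx = M·y/J = 708.6 N/mm; f_ty = M·x/J = 247.4 N/mm.
Resultant f_max = √[f_tx² + (f_v + f_ty)²] = √[708.6² + (461.9 + 247.4)²] = 1003 N/mm.
Capacity per unit length: φr_n = 0.75 × 0.6 × 620 × (0.707 × 14) = 2762 N/mm.
1003 ≤ 2762 → adequate.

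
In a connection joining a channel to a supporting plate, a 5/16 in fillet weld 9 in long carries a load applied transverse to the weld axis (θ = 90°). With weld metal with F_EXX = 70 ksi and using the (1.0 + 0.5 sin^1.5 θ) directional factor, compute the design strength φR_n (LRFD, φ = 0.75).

φR_n ≈ 94 kip

t_e = 0.707 × 0.3125 = 0.2209 in; A_we = 0.2209 × 9 = 1.988 in².
Directional factor: 1.0 + 0.5 sin^1.5(90°) = 1.5.
F_nw = 0.6 × 70 × 1.5 = 63 ksi.
φR_n = 0.75 × 63 × 1.988 = 93.95 kip.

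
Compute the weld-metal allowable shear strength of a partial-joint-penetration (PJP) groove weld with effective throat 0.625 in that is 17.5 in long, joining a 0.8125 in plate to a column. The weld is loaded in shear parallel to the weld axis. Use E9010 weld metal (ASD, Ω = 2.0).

E90XX → F_EXX = 90 ksi.
Effective throat (given) t_e = 0.625 in.
A_we = 0.625 × 17.5 = 10.94 in².
F_nw = 0.6 F_EXX = 54 ksi.
R_n/Ω = (54 × 10.94) / 2.0 = 295.3 kips.

R_n/Ω ≈ 295 kips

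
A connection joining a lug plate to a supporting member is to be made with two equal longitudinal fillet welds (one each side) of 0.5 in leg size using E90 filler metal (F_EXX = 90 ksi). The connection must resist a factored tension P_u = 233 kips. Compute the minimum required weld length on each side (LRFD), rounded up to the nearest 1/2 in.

Throat t_e = 0.707 × 0.5 = 0.3535 in.
φr_n = 0.75 × 0.6 × 90 × 0.3535 = 14.32 kips/in.
L_req = P_u / φr_n = 233 / 14.32 = 16.27 in total.
Per side: 16.27 / 2 = 8.137 in.
Round up → use L = 8.5 in on each side.

L = 8.5 in on each side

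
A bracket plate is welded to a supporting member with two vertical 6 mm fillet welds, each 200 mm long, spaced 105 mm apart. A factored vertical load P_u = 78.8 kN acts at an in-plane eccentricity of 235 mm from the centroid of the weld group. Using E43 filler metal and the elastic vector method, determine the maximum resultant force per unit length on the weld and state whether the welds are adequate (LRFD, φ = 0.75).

E43XX → F_EXX = 430 MPa.
Total weld length L_w = 400 mm. Treat welds as unit-width lines.
Polar moment about centroid: J = 2[d³/12 + d(b/2)²] = 2[200³/12 + 200×52.5²] = 2436000 mm³.
Direct shear f_v = P/L_w = 78.8×10³ / 400 = 197 N/mm (vertical).
Torsion M = P·e = 78.8×10³ × 235 = 18518000 N·mm.
Critical point at (x, y) = (52.5, 100) from centroid. f_tx = M·y/J = 760.2 N/mm; f_ty = M·x/J = 399.1 N/mm.
Resultant f_max = √[f_tx² + (f_v + f_ty)²] = √[760.2² + (197 + 399.1)²] = 966.1 N/mm.
Capacity per unit length: φr_n = 0.75 × 0.6 × 430 × (0.707 × 6) = 820.8 N/mm.
966.1 > 820.8 → NOT adequate.

f_max ≈ 966 N/mm; NOT adequate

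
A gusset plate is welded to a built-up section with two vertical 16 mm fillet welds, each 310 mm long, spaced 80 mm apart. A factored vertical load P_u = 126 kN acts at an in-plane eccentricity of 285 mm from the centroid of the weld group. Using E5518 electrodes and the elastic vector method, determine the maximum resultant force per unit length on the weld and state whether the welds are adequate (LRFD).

f_max ≈ 1030 N/mm; adequate

E55XX → F_EXX = 550 MPa.
Total weld length L_w = 620 mm. Treat welds as unit-width lines.
Polar moment about centroid: J = 2[d³/12 + d(b/2)²] = 2[310³/12 + 310×40²] = 5957000 mm³.
Direct shear f_v = P/L_w = 126×10³ / 620 = 203.2 N/mm (vertical).
Torsion M = P·e = 126×10³ × 285 = 35910000 N·mm.
Critical point at (x, y) = (40, 155) from centroid. f_tx = M·y/J = 934.3 N/mm; f_ty = M·x/J = 241.1 N/mm.
Resultant f_max = √[f_tx² + (f_v + f_ty)²] = √[934.3² + (203.2 + 241.1)²] = 1035 N/mm.
Capacity per unit length: φr_n = 0.75 × 0.6 × 550 × (0.707 × 16) = 2800 N/mm.
1035 ≤ 2800 → adequate.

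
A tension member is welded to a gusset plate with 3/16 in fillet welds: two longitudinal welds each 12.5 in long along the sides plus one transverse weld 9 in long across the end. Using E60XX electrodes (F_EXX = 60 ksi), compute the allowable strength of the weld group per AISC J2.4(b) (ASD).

t_e = 0.707 × 0.1875 = 0.1326 in.
R_nwl = 0.6 × 60 × 0.1326 × 25 = 119.3 kips (longitudinal, 2 welds).
R_nwt = 0.6 × 60 × 0.1326 × 9 = 42.95 kips (transverse, base value).
(i) R_nwl + R_nwt = 162.3 kips; (ii) 0.85 R_nwl + 1.5 R_nwt = 165.8 kips.
R_n = max = 165.8 kips [governs: (ii)]; R_n/Ω = 82.92 kips.

R_n/Ω ≈ 82.9 kips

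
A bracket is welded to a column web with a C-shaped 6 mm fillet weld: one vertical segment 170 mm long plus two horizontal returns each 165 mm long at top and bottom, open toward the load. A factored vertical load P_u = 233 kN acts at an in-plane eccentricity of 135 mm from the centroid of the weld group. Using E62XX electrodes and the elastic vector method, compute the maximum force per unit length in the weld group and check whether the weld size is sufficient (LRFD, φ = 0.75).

E62XX → F_EXX = 620 MPa.
Total weld length L_w = 500 mm. Treat welds as unit-width lines.
Centroid: x̄ = 2×165×82.5 / 500 = 54.45 mm from the vertical weld.
Polar moment about centroid: J = I_x + I_y = [170³/12 + 2×165×85²] + [170×54.45² + 2(165³/12 + 165×28.05²)] = 4306000 mm³.
Direct shear f_v = P/L_w = 233×10³ / 500 = 466 N/mm (vertical).
Torsion M = P·e = 233×10³ × 135 = 31455000 N·mm.
Critical point at (x, y) = (110.5, 85) from centroid. f_tx = M·y/J = 620.9 N/mm; f_ty = M·x/J = 807.6 N/mm.
Resultant f_max = √[f_tx² + (f_v + f_ty)²] = √[620.9² + (466 + 807.6)²] = 1417 N/mm.
Capacity per unit length: φr_n = 0.75 × 0.6 × 620 × (0.707 × 6) = 1184 N/mm.
1417 > 1184 → NOT adequate.

f_max ≈ 1420 N/mm; NOT adequate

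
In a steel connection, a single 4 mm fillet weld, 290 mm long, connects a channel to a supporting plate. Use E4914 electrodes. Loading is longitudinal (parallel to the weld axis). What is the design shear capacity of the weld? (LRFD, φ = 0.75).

E49XX → F_EXX = 490 MPa.
Effective throat t_e = 0.707 × 4 = 2.828 mm.
Total length L = 290 mm; A_we = 2.828 × 290 = 820.1 mm².
F_nw = 0.6 F_EXX = 0.6 × 490 = 294 MPa.
φR_n = 0.75 × 294 × 820.1 × 10⁻³ = 180.8 kN.

φR_n ≈ 181 kN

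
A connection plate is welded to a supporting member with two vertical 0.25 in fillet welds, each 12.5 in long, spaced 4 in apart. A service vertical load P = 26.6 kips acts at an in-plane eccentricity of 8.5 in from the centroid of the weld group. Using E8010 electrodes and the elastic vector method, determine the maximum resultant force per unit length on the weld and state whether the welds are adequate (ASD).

f_max ≈ 3.94 kip/in; adequate

E80XX → F_EXX = 80 ksi.
Total weld length L_w = 25 in. Treat welds as unit-width lines.
Polar moment about centroid: J = 2[d³/12 + d(b/2)²] = 2[12.5³/12 + 12.5×2²] = 425.5 in³.
Direct shear f_v = P/L_w = 26.6 / 25 = 1.064 kip/in (vertical).
Torsion M = P·e = 26.6 × 8.5 = 226.1 kip·in.
Critical point at (x, y) = (2, 6.25) from centroid. f_tx = M·y/J = 3.321 kip/in; f_ty = M·x/J = 1.063 kip/in.
Resultant f_max = √[f_tx² + (f_v + f_ty)²] = √[3.321² + (1.064 + 1.063)²] = 3.944 kip/in.
Capacity per unit length: r_n/Ω = (1/2.0) × 0.6 × 80 × (0.707 × 0.25) = 4.242 kip/in.
3.944 ≤ 4.242 → adequate.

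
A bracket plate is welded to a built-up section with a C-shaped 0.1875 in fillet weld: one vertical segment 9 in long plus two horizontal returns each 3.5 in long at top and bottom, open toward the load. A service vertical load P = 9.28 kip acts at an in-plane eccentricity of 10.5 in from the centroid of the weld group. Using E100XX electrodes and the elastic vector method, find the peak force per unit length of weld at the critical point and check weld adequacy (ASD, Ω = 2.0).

E100XX → F_EXX = 100 ksi.
Total weld length L_w = 16 in. Treat welds as unit-width lines.
Centroid: x̄ = 2×3.5×1.75 / 16 = 0.7656 in from the vertical weld.
Polar moment about centroid: J = I_x + I_y = [9³/12 + 2×3.5×4.5²] + [9×0.7656² + 2(3.5³/12 + 3.5×0.9844²)] = 221.7 in³.
Direct shear f_v = P/L_w = 9.28 / 16 = 0.58 kip/in (vertical).
Torsion M = P·e = 9.28 × 10.5 = 97.44 kip·in.
Critical point at (x, y) = (2.734, 4.5) from centroid. f_tx = M·y/J = 1.978 kip/in; f_ty = M·x/J = 1.202 kip/in.
Resultant f_max = √[f_tx² + (f_v + f_ty)²] = √[1.978² + (0.58 + 1.202)²] = 2.662 kip/in.
Capacity per unit length: r_n/Ω = (1/2.0) × 0.6 × 100 × (0.707 × 0.1875) = 3.977 kip/in.
2.662 ≤ 3.977 → adequate.

f_max ≈ 2.66 kip/in; adequate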